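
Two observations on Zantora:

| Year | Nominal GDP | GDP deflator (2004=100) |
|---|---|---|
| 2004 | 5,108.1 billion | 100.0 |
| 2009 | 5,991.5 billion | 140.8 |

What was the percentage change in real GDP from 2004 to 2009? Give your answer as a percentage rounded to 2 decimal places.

Deflate each year: 2004 → 5108.1/1.000 = 5108.10; 2009 → 5991.5/1.408 = 4255.33.
So real GDP changed by 4255.33/5108.10 − 1 = -0.1669, i.e. -16.69%.

-16.69%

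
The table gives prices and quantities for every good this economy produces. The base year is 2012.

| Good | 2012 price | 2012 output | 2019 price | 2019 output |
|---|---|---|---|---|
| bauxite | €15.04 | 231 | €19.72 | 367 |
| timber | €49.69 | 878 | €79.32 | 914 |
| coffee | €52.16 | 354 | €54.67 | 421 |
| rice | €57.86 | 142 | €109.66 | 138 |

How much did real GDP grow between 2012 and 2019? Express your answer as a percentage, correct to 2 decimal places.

9.62%

Real GDP 2012 = Nominal GDP 2012 = 15.04·231 + 49.69·878 + 52.16·354 + 57.86·142 = 73782.82.
Real GDP 2019 (at 2012 prices) = 15.04·367 + 49.69·914 + 52.16·421 + 57.86·138 = 80880.38.
Real growth = 80880.38/73782.82 − 1 = 0.0962.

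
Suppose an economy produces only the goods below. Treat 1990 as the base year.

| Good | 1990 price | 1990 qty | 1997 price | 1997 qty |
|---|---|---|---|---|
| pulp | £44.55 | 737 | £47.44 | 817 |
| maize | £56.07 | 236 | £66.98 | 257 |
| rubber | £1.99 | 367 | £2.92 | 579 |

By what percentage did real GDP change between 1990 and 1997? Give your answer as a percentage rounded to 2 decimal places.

11.03%

Real GDP 1990 = Nominal GDP 1990 = 44.55·737 + 56.07·236 + 1.99·367 = 46796.20.
Real GDP 1997 (at 1990 prices) = 44.55·817 + 56.07·257 + 1.99·579 = 51959.55.
Real growth = 51959.55/46796.20 − 1 = 0.1103.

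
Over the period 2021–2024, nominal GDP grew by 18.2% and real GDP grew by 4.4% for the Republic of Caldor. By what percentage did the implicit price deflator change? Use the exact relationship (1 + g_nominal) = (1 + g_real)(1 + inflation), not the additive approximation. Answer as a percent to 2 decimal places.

13.22%

(1 + g_nom) = (1 + g_real)(1 + π), so π = 1.1820 / 1.0440 − 1 = 0.13218.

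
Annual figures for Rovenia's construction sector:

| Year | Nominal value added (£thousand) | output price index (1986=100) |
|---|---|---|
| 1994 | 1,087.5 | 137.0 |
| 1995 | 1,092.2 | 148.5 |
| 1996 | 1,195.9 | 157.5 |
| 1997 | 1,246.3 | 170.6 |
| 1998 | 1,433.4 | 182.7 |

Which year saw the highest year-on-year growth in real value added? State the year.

1995: real = 1092.2/1.485 = 735.49; growth vs 1994 (793.80) = -7.35%.
1996: real = 1195.9/1.575 = 759.30; growth vs 1995 (735.49) = 3.24%.
1997: real = 1246.3/1.706 = 730.54; growth vs 1996 (759.30) = -3.79%.
1998: real = 1433.4/1.827 = 784.56; growth vs 1997 (730.54) = 7.39%.

1998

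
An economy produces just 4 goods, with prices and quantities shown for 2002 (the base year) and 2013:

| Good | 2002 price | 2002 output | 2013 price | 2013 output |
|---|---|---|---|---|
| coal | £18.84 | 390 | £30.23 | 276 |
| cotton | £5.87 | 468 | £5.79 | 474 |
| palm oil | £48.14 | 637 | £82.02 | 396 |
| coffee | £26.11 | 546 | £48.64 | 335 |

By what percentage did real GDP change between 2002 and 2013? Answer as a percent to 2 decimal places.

-34.94%

Real GDP 2002 = Nominal GDP 2002 = 18.84·390 + 5.87·468 + 48.14·637 + 26.11·546 = 55016.00.
Real GDP 2013 (at 2002 prices) = 18.84·276 + 5.87·474 + 48.14·396 + 26.11·335 = 35792.51.
Real growth = 35792.51/55016.00 − 1 = -0.3494.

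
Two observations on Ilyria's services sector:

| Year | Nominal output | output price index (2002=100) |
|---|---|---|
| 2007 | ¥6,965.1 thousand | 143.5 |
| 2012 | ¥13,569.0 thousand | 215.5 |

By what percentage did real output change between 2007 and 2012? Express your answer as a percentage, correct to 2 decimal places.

Real output 2007 = 6965.1 / 1.435 = 4853.73.
Real output 2012 = 13569.0 / 2.155 = 6296.52.
Real growth = 6296.52 / 4853.73 − 1 = 0.2973.

29.73%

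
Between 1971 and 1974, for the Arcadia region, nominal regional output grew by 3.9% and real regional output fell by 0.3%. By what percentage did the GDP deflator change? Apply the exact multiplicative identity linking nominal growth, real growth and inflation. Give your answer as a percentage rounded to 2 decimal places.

4.21%

(1 + g_nom) = (1 + g_real)(1 + π), so π = 1.0390 / 0.9970 − 1 = 0.04213.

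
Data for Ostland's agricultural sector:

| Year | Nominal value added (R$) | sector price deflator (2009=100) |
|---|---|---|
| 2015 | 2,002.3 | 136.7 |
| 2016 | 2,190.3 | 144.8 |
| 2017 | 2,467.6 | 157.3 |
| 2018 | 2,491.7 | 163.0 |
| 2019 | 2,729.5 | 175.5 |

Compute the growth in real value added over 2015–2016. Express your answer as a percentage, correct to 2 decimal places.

3.27%

Real value added 2015 = 2002.3/1.367 = 1464.74.
Real value added 2016 = 2190.3/1.448 = 1512.64.
Change = 1512.64/1464.74 − 1 = 0.0327.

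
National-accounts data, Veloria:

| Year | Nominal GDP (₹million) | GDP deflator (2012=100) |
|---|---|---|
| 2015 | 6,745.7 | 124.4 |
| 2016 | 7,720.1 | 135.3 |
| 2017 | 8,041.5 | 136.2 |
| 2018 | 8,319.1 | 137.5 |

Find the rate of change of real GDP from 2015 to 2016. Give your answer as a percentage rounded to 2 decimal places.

Real GDP 2015 = 6745.7/1.244 = 5422.59.
Real GDP 2016 = 7720.1/1.353 = 5705.91.
Change = 5705.91/5422.59 − 1 = 0.0522.

5.22%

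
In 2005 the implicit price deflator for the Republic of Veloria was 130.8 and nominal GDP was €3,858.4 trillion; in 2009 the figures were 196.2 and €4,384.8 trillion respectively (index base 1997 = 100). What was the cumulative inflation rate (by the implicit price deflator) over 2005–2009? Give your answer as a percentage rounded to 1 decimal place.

50.0%

Price-level change = 196.2 / 130.8 − 1 = 0.5000.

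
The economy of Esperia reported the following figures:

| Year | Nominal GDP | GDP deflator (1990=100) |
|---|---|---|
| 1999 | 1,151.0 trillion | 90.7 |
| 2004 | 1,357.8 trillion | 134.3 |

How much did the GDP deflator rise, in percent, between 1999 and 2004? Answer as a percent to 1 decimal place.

Price-level change = 134.3 / 90.7 − 1 = 0.4807.

48.1%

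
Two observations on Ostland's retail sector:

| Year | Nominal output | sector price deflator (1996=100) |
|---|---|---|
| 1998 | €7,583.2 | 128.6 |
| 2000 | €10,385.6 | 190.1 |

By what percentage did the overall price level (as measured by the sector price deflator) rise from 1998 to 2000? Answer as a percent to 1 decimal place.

47.8%

Price-level change = 190.1 / 128.6 − 1 = 0.4782.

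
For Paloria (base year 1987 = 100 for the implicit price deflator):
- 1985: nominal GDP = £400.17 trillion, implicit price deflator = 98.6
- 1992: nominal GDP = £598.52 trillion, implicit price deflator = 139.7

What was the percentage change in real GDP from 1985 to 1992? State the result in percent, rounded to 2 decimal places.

Real GDP 1985 = 400.17 / 0.986 = 405.85.
Real GDP 1992 = 598.52 / 1.397 = 428.43.
Real growth = 428.43 / 405.85 − 1 = 0.0556.

5.56%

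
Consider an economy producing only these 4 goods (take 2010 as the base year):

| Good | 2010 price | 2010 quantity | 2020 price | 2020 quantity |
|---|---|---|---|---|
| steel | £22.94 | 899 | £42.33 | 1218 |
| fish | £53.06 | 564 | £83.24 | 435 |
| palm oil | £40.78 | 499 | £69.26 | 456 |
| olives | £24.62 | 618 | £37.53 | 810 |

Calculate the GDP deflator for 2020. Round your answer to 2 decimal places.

167.21

Nominal GDP 2020 = 42.33·1218 + 83.24·435 + 69.26·456 + 37.53·810 = 149749.20.
Real GDP 2020 (at 2010 prices) = 22.94·1218 + 53.06·435 + 40.78·456 + 24.62·810 = 89559.90.
Deflator = Nominal/Real × 100 = 149749.20/89559.90 × 100 = 167.206.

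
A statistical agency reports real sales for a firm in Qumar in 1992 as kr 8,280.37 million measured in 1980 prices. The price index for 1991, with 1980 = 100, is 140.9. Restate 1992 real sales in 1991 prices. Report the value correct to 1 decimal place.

Real sales in 1991 prices = Real sales in 1980 prices × (P_1991/P_1980) = 8280.37 × 1.409 = 11667.04.

kr 11,667.0 million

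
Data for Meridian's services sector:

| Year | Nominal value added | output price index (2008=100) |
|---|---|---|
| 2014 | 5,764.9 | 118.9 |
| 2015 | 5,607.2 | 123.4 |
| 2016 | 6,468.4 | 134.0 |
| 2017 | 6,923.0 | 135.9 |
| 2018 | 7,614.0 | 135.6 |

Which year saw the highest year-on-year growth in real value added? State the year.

2018

2015: real = 5607.2/1.234 = 4543.92; growth vs 2014 (4848.53) = -6.28%.
2016: real = 6468.4/1.340 = 4827.16; growth vs 2015 (4543.92) = 6.23%.
2017: real = 6923.0/1.359 = 5094.19; growth vs 2016 (4827.16) = 5.53%.
2018: real = 7614.0/1.356 = 5615.04; growth vs 2017 (5094.19) = 10.22%.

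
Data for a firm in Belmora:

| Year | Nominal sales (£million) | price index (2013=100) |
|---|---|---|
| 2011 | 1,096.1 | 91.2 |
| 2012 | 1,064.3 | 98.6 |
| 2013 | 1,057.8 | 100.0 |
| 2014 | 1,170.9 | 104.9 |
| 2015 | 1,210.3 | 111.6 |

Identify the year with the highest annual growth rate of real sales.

2012: real = 1064.3/0.986 = 1079.41; growth vs 2011 (1201.86) = -10.19%.
2013: real = 1057.8/1.000 = 1057.80; growth vs 2012 (1079.41) = -2.00%.
2014: real = 1170.9/1.049 = 1116.21; growth vs 2013 (1057.80) = 5.52%.
2015: real = 1210.3/1.116 = 1084.50; growth vs 2014 (1116.21) = -2.84%.

2014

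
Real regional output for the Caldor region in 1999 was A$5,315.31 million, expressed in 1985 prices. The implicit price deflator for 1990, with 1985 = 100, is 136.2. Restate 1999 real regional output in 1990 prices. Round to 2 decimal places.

A$7,239.45 million

Real regional output in 1990 prices = Real regional output in 1985 prices × (P_1990/P_1985) = 5315.31 × 1.362 = 7239.45.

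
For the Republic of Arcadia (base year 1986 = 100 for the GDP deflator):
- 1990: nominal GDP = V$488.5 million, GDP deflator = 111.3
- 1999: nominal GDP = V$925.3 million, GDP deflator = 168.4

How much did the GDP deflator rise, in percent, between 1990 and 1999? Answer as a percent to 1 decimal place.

Price-level change = 168.4 / 111.3 − 1 = 0.5130.

51.3%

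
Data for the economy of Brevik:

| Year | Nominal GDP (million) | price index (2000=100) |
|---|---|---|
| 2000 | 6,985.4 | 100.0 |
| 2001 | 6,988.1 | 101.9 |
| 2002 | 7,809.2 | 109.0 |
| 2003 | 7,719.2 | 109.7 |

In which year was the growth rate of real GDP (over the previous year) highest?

2002

2001: real = 6988.1/1.019 = 6857.80; growth vs 2000 (6985.40) = -1.83%.
2002: real = 7809.2/1.090 = 7164.40; growth vs 2001 (6857.80) = 4.47%.
2003: real = 7719.2/1.097 = 7036.65; growth vs 2002 (7164.40) = -1.78%.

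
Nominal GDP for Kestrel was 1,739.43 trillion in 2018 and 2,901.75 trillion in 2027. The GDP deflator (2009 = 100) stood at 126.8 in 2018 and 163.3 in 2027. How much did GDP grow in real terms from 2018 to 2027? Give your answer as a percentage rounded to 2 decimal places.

29.53%

Deflate each year: 2018 → 1739.43/1.268 = 1371.79; 2027 → 2901.75/1.633 = 1776.94.
So real GDP changed by 1776.94/1371.79 − 1 = 0.2953, i.e. 29.53%.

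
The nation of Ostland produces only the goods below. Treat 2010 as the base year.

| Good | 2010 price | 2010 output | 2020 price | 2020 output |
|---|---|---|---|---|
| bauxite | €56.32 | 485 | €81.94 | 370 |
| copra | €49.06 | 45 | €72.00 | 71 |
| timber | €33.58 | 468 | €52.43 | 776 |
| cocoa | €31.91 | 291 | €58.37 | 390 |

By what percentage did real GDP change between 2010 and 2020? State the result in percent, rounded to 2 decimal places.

15.22%

Real GDP 2010 = Nominal GDP 2010 = 56.32·485 + 49.06·45 + 33.58·468 + 31.91·291 = 54524.15.
Real GDP 2020 (at 2010 prices) = 56.32·370 + 49.06·71 + 33.58·776 + 31.91·390 = 62824.64.
Real growth = 62824.64/54524.15 − 1 = 0.1522.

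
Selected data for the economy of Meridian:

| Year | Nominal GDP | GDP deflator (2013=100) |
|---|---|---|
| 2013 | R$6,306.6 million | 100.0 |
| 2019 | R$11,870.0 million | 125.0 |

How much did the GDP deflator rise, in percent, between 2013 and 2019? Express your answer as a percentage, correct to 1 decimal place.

Price-level change = 125.0 / 100.0 − 1 = 0.2500.

25.0%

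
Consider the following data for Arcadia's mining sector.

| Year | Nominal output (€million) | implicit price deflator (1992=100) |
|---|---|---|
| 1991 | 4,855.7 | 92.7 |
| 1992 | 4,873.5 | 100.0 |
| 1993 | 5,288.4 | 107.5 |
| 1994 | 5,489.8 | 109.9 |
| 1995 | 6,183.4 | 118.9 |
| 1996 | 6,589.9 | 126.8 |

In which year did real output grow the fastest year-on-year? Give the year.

1995

1992: real = 4873.5/1.000 = 4873.50; growth vs 1991 (5238.08) = -6.96%.
1993: real = 5288.4/1.075 = 4919.44; growth vs 1992 (4873.50) = 0.94%.
1994: real = 5489.8/1.099 = 4995.27; growth vs 1993 (4919.44) = 1.54%.
1995: real = 6183.4/1.189 = 5200.50; growth vs 1994 (4995.27) = 4.11%.
1996: real = 6589.9/1.268 = 5197.08; growth vs 1995 (5200.50) = -0.07%.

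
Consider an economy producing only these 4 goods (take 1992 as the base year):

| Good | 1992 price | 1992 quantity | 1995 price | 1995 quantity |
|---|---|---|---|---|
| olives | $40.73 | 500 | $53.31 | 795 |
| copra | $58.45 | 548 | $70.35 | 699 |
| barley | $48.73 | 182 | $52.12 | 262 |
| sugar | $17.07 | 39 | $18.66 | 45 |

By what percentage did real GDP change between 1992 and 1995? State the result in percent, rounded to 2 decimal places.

Real GDP 1992 = Nominal GDP 1992 = 40.73·500 + 58.45·548 + 48.73·182 + 17.07·39 = 61930.19.
Real GDP 1995 (at 1992 prices) = 40.73·795 + 58.45·699 + 48.73·262 + 17.07·45 = 86772.31.
Real growth = 86772.31/61930.19 − 1 = 0.4011.

40.11%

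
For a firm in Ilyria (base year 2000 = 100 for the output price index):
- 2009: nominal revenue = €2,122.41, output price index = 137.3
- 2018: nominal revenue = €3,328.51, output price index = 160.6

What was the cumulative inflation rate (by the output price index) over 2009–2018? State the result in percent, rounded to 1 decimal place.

Price-level change = 160.6 / 137.3 − 1 = 0.1697.

17.0%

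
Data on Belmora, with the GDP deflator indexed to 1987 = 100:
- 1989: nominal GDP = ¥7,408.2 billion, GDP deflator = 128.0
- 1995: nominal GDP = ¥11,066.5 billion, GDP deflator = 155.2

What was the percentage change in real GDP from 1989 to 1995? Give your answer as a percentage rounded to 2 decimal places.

Real GDP 1989 = 7408.2 / 1.280 = 5787.66.
Real GDP 1995 = 11066.5 / 1.552 = 7130.48.
Real growth = 7130.48 / 5787.66 − 1 = 0.2320.

23.20%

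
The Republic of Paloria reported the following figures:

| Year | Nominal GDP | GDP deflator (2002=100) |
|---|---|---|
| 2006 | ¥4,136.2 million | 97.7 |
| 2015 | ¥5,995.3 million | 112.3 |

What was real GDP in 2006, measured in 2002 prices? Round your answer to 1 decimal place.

¥4,233.6 million

Real GDP = Nominal / (GDP deflator/100) = 4136.2 / 0.977 = 4233.57.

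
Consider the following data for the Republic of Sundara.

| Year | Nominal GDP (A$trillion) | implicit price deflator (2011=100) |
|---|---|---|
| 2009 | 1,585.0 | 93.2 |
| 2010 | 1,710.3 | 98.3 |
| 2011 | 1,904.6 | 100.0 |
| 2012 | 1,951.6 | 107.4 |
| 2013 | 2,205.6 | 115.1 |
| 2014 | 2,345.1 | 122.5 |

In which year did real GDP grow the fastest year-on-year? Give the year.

2010: real = 1710.3/0.983 = 1739.88; growth vs 2009 (1700.64) = 2.31%.
2011: real = 1904.6/1.000 = 1904.60; growth vs 2010 (1739.88) = 9.47%.
2012: real = 1951.6/1.074 = 1817.13; growth vs 2011 (1904.60) = -4.59%.
2013: real = 2205.6/1.151 = 1916.25; growth vs 2012 (1817.13) = 5.45%.
2014: real = 2345.1/1.225 = 1914.37; growth vs 2013 (1916.25) = -0.10%.

2011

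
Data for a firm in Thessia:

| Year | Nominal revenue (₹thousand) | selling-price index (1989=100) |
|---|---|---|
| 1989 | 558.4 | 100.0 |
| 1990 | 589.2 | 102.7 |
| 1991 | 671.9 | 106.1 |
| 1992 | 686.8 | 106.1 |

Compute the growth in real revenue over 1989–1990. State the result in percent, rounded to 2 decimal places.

2.74%

Real revenue 1989 = 558.4/1.000 = 558.40.
Real revenue 1990 = 589.2/1.027 = 573.71.
Change = 573.71/558.40 − 1 = 0.0274.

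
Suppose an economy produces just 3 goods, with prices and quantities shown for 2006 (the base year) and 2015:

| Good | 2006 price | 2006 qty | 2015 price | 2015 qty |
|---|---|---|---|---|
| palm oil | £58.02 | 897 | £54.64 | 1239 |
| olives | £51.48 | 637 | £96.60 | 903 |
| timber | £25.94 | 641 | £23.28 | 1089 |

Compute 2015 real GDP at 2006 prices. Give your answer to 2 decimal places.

Real GDP 2015 = Σ (p_2006 × q_2015) = 58.02·1239 + 51.48·903 + 25.94·1089 = 146621.88.

£146621.88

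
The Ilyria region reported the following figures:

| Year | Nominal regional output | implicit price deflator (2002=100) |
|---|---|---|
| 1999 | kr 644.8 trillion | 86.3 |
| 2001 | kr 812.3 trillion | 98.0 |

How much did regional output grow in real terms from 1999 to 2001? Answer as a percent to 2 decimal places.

Deflate each year: 1999 → 644.8/0.863 = 747.16; 2001 → 812.3/0.980 = 828.88.
So real regional output changed by 828.88/747.16 − 1 = 0.1094, i.e. 10.94%.

10.94%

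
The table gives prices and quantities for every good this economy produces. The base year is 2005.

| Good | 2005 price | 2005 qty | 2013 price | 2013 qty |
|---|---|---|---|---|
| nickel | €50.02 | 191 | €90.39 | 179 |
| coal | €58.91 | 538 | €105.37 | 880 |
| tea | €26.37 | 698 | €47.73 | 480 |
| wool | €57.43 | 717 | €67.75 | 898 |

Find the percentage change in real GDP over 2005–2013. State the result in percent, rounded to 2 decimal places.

Real GDP 2005 = Nominal GDP 2005 = 50.02·191 + 58.91·538 + 26.37·698 + 57.43·717 = 100830.97.
Real GDP 2013 (at 2005 prices) = 50.02·179 + 58.91·880 + 26.37·480 + 57.43·898 = 125024.12.
Real growth = 125024.12/100830.97 − 1 = 0.2399.

23.99%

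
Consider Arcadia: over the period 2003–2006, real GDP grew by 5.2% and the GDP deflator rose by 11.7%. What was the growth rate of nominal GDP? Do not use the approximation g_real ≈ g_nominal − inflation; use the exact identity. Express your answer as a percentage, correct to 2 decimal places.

17.51%

(1 + g_nom) = (1 + g_real)(1 + π) = 1.0520 × 1.1170 = 1.17508.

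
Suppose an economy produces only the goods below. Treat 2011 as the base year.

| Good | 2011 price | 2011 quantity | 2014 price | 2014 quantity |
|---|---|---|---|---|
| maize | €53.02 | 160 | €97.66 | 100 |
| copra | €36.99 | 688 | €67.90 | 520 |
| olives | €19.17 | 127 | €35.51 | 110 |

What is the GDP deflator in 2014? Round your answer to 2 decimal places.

Nominal GDP 2014 = 97.66·100 + 67.90·520 + 35.51·110 = 48980.10.
Real GDP 2014 (at 2011 prices) = 53.02·100 + 36.99·520 + 19.17·110 = 26645.50.
Deflator = Nominal/Real × 100 = 48980.10/26645.50 × 100 = 183.821.

183.82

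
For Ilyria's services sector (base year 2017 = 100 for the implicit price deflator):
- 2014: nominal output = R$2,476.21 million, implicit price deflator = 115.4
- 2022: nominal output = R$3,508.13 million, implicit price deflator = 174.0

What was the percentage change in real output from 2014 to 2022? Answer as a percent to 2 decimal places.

-6.04%

Real output 2014 = 2476.21 / 1.154 = 2145.76.
Real output 2022 = 3508.13 / 1.740 = 2016.17.
Real growth = 2016.17 / 2145.76 − 1 = -0.0604.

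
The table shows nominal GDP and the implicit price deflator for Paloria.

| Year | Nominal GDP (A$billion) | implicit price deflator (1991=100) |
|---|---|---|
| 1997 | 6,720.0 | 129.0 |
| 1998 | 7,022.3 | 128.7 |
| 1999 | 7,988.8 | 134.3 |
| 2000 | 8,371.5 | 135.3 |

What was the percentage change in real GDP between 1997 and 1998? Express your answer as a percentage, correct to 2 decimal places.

4.74%

Real GDP 1997 = 6720.0/1.290 = 5209.30.
Real GDP 1998 = 7022.3/1.287 = 5456.33.
Change = 5456.33/5209.30 − 1 = 0.0474.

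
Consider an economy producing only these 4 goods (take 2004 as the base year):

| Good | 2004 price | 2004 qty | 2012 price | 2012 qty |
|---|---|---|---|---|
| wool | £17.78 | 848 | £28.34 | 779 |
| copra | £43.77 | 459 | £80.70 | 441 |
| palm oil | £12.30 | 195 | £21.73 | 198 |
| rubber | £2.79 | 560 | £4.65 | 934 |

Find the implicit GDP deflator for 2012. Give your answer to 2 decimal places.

173.61

Nominal GDP 2012 = 28.34·779 + 80.70·441 + 21.73·198 + 4.65·934 = 66311.20.
Real GDP 2012 (at 2004 prices) = 17.78·779 + 43.77·441 + 12.30·198 + 2.79·934 = 38194.45.
Deflator = Nominal/Real × 100 = 66311.20/38194.45 × 100 = 173.615.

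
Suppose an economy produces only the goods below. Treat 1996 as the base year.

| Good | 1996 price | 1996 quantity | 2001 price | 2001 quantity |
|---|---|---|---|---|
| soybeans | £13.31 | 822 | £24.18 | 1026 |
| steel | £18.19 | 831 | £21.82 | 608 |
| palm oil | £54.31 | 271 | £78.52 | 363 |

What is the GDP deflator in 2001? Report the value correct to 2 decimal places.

149.85

Nominal GDP 2001 = 24.18·1026 + 21.82·608 + 78.52·363 = 66578.00.
Real GDP 2001 (at 1996 prices) = 13.31·1026 + 18.19·608 + 54.31·363 = 44430.11.
Deflator = Nominal/Real × 100 = 66578.00/44430.11 × 100 = 149.849.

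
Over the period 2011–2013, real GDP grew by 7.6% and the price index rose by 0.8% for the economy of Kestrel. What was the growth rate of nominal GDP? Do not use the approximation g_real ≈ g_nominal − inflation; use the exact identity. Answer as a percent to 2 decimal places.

8.46%

(1 + g_nom) = (1 + g_real)(1 + π) = 1.0760 × 1.0080 = 1.08461.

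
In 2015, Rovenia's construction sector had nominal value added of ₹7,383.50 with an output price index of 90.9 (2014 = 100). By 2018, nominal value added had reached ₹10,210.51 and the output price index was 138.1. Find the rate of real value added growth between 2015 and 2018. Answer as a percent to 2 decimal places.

Real value added 2015 = 7383.50 / 0.909 = 8122.66.
Real value added 2018 = 10210.51 / 1.381 = 7393.56.
Real growth = 7393.56 / 8122.66 − 1 = -0.0898.

-8.98%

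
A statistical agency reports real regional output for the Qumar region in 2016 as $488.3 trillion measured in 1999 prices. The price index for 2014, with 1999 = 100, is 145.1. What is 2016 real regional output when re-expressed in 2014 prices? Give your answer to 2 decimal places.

Real regional output in 2014 prices = Real regional output in 1999 prices × (P_2014/P_1999) = 488.3 × 1.451 = 708.52.

$708.52 trillion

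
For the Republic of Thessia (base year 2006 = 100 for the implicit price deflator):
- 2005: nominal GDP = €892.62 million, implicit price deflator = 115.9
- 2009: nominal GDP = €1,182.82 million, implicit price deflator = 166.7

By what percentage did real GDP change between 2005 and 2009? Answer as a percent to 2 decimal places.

Real GDP 2005 = 892.62 / 1.159 = 770.16.
Real GDP 2009 = 1182.82 / 1.667 = 709.55.
Real growth = 709.55 / 770.16 − 1 = -0.0787.

-7.87%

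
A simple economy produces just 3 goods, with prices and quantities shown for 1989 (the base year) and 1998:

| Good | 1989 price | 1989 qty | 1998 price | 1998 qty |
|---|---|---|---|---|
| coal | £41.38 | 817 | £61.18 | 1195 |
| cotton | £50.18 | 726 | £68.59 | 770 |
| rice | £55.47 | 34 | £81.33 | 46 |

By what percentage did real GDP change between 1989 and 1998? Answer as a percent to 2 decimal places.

Real GDP 1989 = Nominal GDP 1989 = 41.38·817 + 50.18·726 + 55.47·34 = 72124.12.
Real GDP 1998 (at 1989 prices) = 41.38·1195 + 50.18·770 + 55.47·46 = 90639.32.
Real growth = 90639.32/72124.12 − 1 = 0.2567.

25.67%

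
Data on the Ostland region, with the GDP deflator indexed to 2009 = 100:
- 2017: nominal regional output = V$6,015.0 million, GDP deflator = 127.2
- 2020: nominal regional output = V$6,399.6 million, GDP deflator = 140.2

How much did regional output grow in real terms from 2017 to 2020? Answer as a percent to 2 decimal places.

Deflate each year: 2017 → 6015.0/1.272 = 4728.77; 2020 → 6399.6/1.402 = 4564.62.
So real regional output changed by 4564.62/4728.77 − 1 = -0.0347, i.e. -3.47%.

-3.47%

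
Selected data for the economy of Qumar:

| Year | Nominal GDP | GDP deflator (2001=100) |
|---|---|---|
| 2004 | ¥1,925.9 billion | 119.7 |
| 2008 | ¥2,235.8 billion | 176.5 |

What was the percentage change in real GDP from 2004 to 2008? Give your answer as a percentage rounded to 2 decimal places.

-21.27%

Deflate each year: 2004 → 1925.9/1.197 = 1608.94; 2008 → 2235.8/1.765 = 1266.74.
So real GDP changed by 1266.74/1608.94 − 1 = -0.2127, i.e. -21.27%.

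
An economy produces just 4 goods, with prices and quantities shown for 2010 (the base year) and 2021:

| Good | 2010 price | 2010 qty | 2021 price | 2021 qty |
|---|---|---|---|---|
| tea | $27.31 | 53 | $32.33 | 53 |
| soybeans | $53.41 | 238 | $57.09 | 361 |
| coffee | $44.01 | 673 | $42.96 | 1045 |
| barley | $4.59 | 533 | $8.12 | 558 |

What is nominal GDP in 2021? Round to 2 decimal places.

Nominal GDP 2021 = Σ (p_2021 × q_2021) = 32.33·53 + 57.09·361 + 42.96·1045 + 8.12·558 = 71747.14.

$71747.14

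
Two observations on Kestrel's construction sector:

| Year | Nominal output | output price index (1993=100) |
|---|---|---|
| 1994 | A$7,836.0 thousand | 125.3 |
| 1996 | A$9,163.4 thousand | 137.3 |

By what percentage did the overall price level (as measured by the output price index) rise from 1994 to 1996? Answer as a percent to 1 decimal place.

Price-level change = 137.3 / 125.3 − 1 = 0.0958.

9.6%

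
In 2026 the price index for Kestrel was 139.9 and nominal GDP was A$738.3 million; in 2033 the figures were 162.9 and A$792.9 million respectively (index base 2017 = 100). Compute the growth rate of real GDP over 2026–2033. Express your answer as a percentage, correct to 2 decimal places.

Real GDP 2026 = 738.3 / 1.399 = 527.73.
Real GDP 2033 = 792.9 / 1.629 = 486.74.
Real growth = 486.74 / 527.73 − 1 = -0.0777.

-7.77%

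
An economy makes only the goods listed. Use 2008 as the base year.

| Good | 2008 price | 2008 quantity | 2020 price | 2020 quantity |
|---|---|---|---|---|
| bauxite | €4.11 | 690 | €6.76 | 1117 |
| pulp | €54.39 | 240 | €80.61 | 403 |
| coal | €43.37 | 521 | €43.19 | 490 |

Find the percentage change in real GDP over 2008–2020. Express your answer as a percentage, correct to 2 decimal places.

24.10%

Real GDP 2008 = Nominal GDP 2008 = 4.11·690 + 54.39·240 + 43.37·521 = 38485.27.
Real GDP 2020 (at 2008 prices) = 4.11·1117 + 54.39·403 + 43.37·490 = 47761.34.
Real growth = 47761.34/38485.27 − 1 = 0.2410.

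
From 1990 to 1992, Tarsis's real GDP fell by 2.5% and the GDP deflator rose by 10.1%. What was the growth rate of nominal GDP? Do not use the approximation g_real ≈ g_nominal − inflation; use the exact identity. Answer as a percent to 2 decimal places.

(1 + g_nom) = (1 + g_real)(1 + π) = 0.9750 × 1.1010 = 1.07348.

7.35%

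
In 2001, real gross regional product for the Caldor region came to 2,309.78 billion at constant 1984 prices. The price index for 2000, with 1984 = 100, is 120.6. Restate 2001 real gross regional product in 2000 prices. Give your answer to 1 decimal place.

Real gross regional product in 2000 prices = Real gross regional product in 1984 prices × (P_2000/P_1984) = 2309.78 × 1.206 = 2785.59.

2,785.6 billion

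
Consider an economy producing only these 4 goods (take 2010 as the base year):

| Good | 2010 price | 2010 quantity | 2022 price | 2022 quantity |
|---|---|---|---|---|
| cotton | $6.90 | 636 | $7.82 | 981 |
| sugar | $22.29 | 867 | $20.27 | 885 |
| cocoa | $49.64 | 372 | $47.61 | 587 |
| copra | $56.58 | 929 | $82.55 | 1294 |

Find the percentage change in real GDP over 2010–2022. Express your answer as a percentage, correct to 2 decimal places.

Real GDP 2010 = Nominal GDP 2010 = 6.90·636 + 22.29·867 + 49.64·372 + 56.58·929 = 94742.73.
Real GDP 2022 (at 2010 prices) = 6.90·981 + 22.29·885 + 49.64·587 + 56.58·1294 = 128848.75.
Real growth = 128848.75/94742.73 − 1 = 0.3600.

36.00%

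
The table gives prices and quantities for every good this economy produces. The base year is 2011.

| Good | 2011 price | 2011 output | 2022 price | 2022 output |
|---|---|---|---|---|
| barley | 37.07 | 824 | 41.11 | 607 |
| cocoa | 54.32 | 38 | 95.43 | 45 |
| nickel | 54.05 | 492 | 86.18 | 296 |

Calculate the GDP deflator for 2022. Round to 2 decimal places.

Nominal GDP 2022 = 41.11·607 + 95.43·45 + 86.18·296 = 54757.40.
Real GDP 2022 (at 2011 prices) = 37.07·607 + 54.32·45 + 54.05·296 = 40944.69.
Deflator = Nominal/Real × 100 = 54757.40/40944.69 × 100 = 133.735.

133.74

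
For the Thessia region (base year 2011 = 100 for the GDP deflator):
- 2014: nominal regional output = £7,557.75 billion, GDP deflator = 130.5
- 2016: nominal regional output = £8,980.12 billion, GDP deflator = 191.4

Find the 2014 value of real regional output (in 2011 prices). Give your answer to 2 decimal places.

Real regional output = Nominal / (GDP deflator/100) = 7557.75 / 1.305 = 5791.38.

£5,791.38 billion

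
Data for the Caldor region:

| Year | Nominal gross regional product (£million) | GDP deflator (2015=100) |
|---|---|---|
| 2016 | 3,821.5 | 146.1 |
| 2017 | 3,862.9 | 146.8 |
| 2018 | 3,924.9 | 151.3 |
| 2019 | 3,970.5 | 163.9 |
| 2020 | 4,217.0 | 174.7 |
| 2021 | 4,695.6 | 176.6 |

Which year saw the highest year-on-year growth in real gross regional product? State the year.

2017: real = 3862.9/1.468 = 2631.40; growth vs 2016 (2615.67) = 0.60%.
2018: real = 3924.9/1.513 = 2594.12; growth vs 2017 (2631.40) = -1.42%.
2019: real = 3970.5/1.639 = 2422.51; growth vs 2018 (2594.12) = -6.62%.
2020: real = 4217.0/1.747 = 2413.85; growth vs 2019 (2422.51) = -0.36%.
2021: real = 4695.6/1.766 = 2658.89; growth vs 2020 (2413.85) = 10.15%.

2021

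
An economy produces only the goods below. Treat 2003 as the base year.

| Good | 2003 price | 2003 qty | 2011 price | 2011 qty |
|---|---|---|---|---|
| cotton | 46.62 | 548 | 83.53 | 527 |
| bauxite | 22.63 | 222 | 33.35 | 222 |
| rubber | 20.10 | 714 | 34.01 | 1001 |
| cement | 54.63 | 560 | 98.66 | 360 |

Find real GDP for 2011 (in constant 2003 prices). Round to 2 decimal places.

69379.50

Real GDP 2011 = Σ (p_2003 × q_2011) = 46.62·527 + 22.63·222 + 20.10·1001 + 54.63·360 = 69379.50.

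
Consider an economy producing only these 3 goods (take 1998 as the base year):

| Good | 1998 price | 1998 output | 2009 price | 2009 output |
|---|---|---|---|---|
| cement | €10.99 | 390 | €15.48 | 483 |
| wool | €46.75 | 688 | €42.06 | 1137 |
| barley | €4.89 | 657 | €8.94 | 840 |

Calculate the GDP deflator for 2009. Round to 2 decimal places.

100.38

Nominal GDP 2009 = 15.48·483 + 42.06·1137 + 8.94·840 = 62808.66.
Real GDP 2009 (at 1998 prices) = 10.99·483 + 46.75·1137 + 4.89·840 = 62570.52.
Deflator = Nominal/Real × 100 = 62808.66/62570.52 × 100 = 100.381.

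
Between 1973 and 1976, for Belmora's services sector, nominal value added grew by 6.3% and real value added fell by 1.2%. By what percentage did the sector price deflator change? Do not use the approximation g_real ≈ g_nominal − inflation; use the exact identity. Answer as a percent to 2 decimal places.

7.59%

(1 + g_nom) = (1 + g_real)(1 + π), so π = 1.0630 / 0.9880 − 1 = 0.07591.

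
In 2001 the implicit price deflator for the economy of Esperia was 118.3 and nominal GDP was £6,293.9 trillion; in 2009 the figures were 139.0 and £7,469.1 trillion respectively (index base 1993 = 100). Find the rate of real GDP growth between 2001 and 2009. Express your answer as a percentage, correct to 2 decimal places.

Deflate each year: 2001 → 6293.9/1.183 = 5320.29; 2009 → 7469.1/1.390 = 5373.45.
So real GDP changed by 5373.45/5320.29 − 1 = 0.0100, i.e. 1.00%.

1.00%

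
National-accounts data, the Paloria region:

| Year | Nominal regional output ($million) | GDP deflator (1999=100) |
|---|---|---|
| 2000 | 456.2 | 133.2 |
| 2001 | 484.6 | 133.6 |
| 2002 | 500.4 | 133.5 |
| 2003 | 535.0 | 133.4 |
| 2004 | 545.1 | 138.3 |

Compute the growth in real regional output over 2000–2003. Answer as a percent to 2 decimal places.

Real regional output 2000 = 456.2/1.332 = 342.49.
Real regional output 2003 = 535.0/1.334 = 401.05.
Change = 401.05/342.49 − 1 = 0.1710.

17.10%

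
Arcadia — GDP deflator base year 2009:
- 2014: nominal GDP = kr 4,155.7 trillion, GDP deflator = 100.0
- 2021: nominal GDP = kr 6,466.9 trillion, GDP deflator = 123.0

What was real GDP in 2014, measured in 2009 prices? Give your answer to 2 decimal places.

kr 4,155.70 trillion

Real GDP = Nominal / (GDP deflator/100) = 4155.7 / 1.000 = 4155.70.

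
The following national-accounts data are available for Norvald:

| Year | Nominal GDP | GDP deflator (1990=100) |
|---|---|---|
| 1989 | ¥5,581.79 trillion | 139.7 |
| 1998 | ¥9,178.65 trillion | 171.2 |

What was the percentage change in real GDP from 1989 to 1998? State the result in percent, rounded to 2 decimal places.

34.18%

Real GDP 1989 = 5581.79 / 1.397 = 3995.55.
Real GDP 1998 = 9178.65 / 1.712 = 5361.36.
Real growth = 5361.36 / 3995.55 − 1 = 0.3418.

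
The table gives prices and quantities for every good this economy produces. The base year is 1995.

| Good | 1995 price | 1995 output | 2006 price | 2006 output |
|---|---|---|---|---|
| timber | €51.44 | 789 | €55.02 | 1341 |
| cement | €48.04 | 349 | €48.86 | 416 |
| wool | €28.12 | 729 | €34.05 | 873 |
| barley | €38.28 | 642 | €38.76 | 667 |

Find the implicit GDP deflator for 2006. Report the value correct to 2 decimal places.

Nominal GDP 2006 = 55.02·1341 + 48.86·416 + 34.05·873 + 38.76·667 = 149686.15.
Real GDP 2006 (at 1995 prices) = 51.44·1341 + 48.04·416 + 28.12·873 + 38.28·667 = 139047.20.
Deflator = Nominal/Real × 100 = 149686.15/139047.20 × 100 = 107.651.

107.65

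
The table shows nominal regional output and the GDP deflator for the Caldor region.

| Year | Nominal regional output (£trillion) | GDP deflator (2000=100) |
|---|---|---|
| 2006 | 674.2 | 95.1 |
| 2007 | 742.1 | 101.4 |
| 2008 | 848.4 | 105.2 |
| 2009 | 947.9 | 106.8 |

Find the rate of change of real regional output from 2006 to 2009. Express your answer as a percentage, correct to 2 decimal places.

Real regional output 2006 = 674.2/0.951 = 708.94.
Real regional output 2009 = 947.9/1.068 = 887.55.
Change = 887.55/708.94 − 1 = 0.2519.

25.19%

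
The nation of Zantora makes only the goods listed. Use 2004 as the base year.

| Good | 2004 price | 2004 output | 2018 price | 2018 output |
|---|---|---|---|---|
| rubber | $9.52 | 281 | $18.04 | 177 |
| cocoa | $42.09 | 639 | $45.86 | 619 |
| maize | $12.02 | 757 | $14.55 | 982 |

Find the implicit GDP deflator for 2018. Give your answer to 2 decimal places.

116.00

Nominal GDP 2018 = 18.04·177 + 45.86·619 + 14.55·982 = 45868.52.
Real GDP 2018 (at 2004 prices) = 9.52·177 + 42.09·619 + 12.02·982 = 39542.39.
Deflator = Nominal/Real × 100 = 45868.52/39542.39 × 100 = 115.998.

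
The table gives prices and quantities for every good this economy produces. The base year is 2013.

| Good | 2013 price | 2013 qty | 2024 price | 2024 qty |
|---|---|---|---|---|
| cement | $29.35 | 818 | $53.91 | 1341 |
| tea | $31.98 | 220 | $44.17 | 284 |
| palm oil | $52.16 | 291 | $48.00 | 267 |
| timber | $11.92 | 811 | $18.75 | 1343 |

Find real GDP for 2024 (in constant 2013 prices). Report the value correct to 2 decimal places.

Real GDP 2024 = Σ (p_2013 × q_2024) = 29.35·1341 + 31.98·284 + 52.16·267 + 11.92·1343 = 78375.95.

$78375.95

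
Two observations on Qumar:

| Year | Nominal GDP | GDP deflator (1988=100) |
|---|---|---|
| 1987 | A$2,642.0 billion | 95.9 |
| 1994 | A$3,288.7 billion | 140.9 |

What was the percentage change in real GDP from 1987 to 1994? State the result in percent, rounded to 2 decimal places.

-15.28%

Real GDP 1987 = 2642.0 / 0.959 = 2754.95.
Real GDP 1994 = 3288.7 / 1.409 = 2334.07.
Real growth = 2334.07 / 2754.95 − 1 = -0.1528.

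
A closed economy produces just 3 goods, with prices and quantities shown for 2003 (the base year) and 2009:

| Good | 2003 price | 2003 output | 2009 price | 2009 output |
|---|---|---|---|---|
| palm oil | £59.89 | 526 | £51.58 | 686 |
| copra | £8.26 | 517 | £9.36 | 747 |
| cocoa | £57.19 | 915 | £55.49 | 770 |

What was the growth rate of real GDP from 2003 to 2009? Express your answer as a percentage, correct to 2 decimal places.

Real GDP 2003 = Nominal GDP 2003 = 59.89·526 + 8.26·517 + 57.19·915 = 88101.41.
Real GDP 2009 (at 2003 prices) = 59.89·686 + 8.26·747 + 57.19·770 = 91291.06.
Real growth = 91291.06/88101.41 − 1 = 0.0362.

3.62%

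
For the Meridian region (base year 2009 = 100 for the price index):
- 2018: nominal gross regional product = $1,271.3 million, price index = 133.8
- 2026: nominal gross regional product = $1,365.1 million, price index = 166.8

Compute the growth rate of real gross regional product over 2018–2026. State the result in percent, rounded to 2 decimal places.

Deflate each year: 2018 → 1271.3/1.338 = 950.15; 2026 → 1365.1/1.668 = 818.41.
So real gross regional product changed by 818.41/950.15 − 1 = -0.1387, i.e. -13.87%.

-13.87%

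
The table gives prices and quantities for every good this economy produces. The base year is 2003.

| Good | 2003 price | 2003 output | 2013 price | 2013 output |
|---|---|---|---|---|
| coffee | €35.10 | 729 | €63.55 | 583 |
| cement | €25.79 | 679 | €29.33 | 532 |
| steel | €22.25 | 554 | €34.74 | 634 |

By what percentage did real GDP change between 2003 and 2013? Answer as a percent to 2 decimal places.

Real GDP 2003 = Nominal GDP 2003 = 35.10·729 + 25.79·679 + 22.25·554 = 55425.81.
Real GDP 2013 (at 2003 prices) = 35.10·583 + 25.79·532 + 22.25·634 = 48290.08.
Real growth = 48290.08/55425.81 − 1 = -0.1287.

-12.87%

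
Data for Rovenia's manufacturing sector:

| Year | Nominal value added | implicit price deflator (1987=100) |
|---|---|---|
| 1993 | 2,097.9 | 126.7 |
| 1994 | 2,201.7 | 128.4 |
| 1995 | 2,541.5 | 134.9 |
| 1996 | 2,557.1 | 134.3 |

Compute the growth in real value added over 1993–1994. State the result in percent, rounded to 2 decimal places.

Real value added 1993 = 2097.9/1.267 = 1655.80.
Real value added 1994 = 2201.7/1.284 = 1714.72.
Change = 1714.72/1655.80 − 1 = 0.0356.

3.56%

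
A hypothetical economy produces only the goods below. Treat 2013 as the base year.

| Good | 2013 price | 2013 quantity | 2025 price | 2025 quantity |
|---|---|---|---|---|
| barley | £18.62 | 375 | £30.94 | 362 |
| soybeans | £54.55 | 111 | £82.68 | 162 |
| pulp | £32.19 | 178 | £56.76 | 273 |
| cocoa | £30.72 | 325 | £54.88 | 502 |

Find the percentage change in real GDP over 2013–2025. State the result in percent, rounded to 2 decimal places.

38.38%

Real GDP 2013 = Nominal GDP 2013 = 18.62·375 + 54.55·111 + 32.19·178 + 30.72·325 = 28751.37.
Real GDP 2025 (at 2013 prices) = 18.62·362 + 54.55·162 + 32.19·273 + 30.72·502 = 39786.85.
Real growth = 39786.85/28751.37 − 1 = 0.3838.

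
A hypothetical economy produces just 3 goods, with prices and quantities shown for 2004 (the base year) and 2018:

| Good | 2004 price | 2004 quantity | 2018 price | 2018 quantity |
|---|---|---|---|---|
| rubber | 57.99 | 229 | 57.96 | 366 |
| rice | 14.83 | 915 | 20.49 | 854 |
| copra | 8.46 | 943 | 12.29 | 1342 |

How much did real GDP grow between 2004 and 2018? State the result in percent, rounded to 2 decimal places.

Real GDP 2004 = Nominal GDP 2004 = 57.99·229 + 14.83·915 + 8.46·943 = 34826.94.
Real GDP 2018 (at 2004 prices) = 57.99·366 + 14.83·854 + 8.46·1342 = 45242.48.
Real growth = 45242.48/34826.94 − 1 = 0.2991.

29.91%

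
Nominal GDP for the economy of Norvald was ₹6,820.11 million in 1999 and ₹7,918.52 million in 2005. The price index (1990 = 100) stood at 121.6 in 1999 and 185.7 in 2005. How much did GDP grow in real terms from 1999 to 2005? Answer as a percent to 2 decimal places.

-23.97%

Deflate each year: 1999 → 6820.11/1.216 = 5608.64; 2005 → 7918.52/1.857 = 4264.15.
So real GDP changed by 4264.15/5608.64 − 1 = -0.2397, i.e. -23.97%.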